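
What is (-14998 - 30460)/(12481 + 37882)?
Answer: -45458/50363 ≈ -0.90261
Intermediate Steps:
(-14998 - 30460)/(12481 + 37882) = -45458/50363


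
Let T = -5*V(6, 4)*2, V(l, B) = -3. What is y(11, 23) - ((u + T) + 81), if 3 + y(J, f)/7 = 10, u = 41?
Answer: -103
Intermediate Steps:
y(J, f) = 49 (y(J, f) = -21 + 7*10 = -21 + 70 = 49)
T = 30 (T = -5*(-3)*2 = 15*2 = 30)
y(11, 23) - ((u + T) + 81) = 49 - ((41 + 30) + 81) = 49 - (71 + 81) = 49 - 1*152 = 49 - 152 = -103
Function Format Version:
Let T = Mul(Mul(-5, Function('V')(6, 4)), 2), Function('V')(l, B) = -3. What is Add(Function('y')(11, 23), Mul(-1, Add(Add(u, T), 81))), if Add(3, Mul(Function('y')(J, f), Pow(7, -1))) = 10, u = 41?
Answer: -103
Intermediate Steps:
Function('y')(J, f) = 49 (Function('y')(J, f) = Add(-21, Mul(7, 10)) = Add(-21, 70) = 49)
T = 30 (T = Mul(Mul(-5, -3), 2) = Mul(15, 2) = 30)
Add(Function('y')(11, 23), Mul(-1, Add(Add(u, T), 81))) = Add(49, Mul(-1, Add(Add(41, 30), 81))) = Add(49, Mul(-1, Add(71, 81))) = Add(49, Mul(-1, 152)) = Add(49, -152) = -103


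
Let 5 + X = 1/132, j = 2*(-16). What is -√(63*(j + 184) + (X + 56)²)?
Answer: -√212185513/132 ≈ -110.35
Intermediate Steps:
j = -32
X = -659/132 (X = -5 + 1/132 = -659/132 ≈ -4.9924)
-√(63*(j + 184) + (X + 56)²) = -√(63*(-32 + 184) + (-659/132 + 56)²) = -√(63*152 + (6733/132)²) = -√(9576 + 45333289/17424) = -√(212185513/17424) = -√212185513/132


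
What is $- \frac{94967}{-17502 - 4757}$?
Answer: $\frac{94967}{22259} \approx 4.2665$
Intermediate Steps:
$- \frac{94967}{-17502 - 4757} = - \frac{94967}{-22259} = \left(-94967\right) \left(- \frac{1}{22259}\right) = \frac{94967}{22259}$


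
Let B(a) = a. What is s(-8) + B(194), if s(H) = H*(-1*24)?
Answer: 386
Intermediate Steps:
s(H) = -24*H (s(H) = H*(-24) = -24*H)
s(-8) + B(194) = -24*(-8) + 194 = 192 + 194 = 386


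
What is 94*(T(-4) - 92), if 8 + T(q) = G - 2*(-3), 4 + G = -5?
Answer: -9682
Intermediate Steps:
G = -9 (G = -4 - 5 = -9)
T(q) = -11 (T(q) = -8 + (-9 - 2*(-3)) = -8 + (-9 + 6) = -8 - 3 = -11)
94*(T(-4) - 92) = 94*(-11 - 92) = 94*(-103) = -9682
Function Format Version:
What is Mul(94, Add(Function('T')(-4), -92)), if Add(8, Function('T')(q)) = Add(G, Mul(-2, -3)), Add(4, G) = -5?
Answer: -9682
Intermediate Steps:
G = -9 (G = Add(-4, -5) = -9)
Function('T')(q) = -11 (Function('T')(q) = Add(-8, Add(-9, Mul(-2, -3))) = Add(-8, Add(-9, 6)) = Add(-8, -3) = -11)
Mul(94, Add(Function('T')(-4), -92)) = Mul(94, Add(-11, -92)) = Mul(94, -103) = -9682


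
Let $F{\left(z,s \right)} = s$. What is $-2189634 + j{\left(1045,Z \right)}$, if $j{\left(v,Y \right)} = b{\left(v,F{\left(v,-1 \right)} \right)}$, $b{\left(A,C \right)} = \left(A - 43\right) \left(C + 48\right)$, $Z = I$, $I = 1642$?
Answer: $-2142540$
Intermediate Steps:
$Z = 1642$
$b{\left(A,C \right)} = \left(-43 + A\right) \left(48 + C\right)$
$j{\left(v,Y \right)} = -2021 + 47 v$ ($j{\left(v,Y \right)} = -2064 - -43 + 48 v + v \left(-1\right) = -2064 + 43 + 48 v - v = -2021 + 47 v$)
$-2189634 + j{\left(1045,Z \right)} = -2189634 + \left(-2021 + 47 \cdot 1045\right) = -2189634 + \left(-2021 + 49115\right) = -2189634 + 47094 = -2142540$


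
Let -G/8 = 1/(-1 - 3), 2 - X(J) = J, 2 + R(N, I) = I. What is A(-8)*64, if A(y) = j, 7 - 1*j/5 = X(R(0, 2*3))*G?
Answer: 3520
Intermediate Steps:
R(N, I) = -2 + I
X(J) = 2 - J
G = 2 (G = -8/(-1 - 3) = -8/(-4) = -8*(-1/4) = 2)
j = 55 (j = 35 - 5*(2 - (-2 + 2*3))*2 = 35 - 5*(2 - (-2 + 6))*2 = 35 - 5*(2 - 1*4)*2 = 35 - 5*(2 - 4)*2 = 35 - (-10)*2 = 35 - 5*(-4) = 35 + 20 = 55)
A(y) = 55
A(-8)*64 = 55*64 = 3520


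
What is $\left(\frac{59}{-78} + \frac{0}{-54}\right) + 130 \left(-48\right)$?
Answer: $- \frac{486779}{78} \approx -6240.8$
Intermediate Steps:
$\left(\frac{59}{-78} + \frac{0}{-54}\right) + 130 \left(-48\right) = \left(59 \left(- \frac{1}{78}\right) + 0 \left(- \frac{1}{54}\right)\right) - 6240 = \left(- \frac{59}{78} + 0\right) - 6240 = - \frac{59}{78} - 6240 = - \frac{486779}{78}$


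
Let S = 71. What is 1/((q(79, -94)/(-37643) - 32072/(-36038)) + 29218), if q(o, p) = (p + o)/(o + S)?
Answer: 6782892170/198188579872559 ≈ 3.4224e-5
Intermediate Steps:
q(o, p) = (o + p)/(71 + o) (q(o, p) = (p + o)/(o + 71) = (o + p)/(71 + o))
1/((q(79, -94)/(-37643) - 32072/(-36038)) + 29218) = 1/((((79 - 94)/(71 + 79))/(-37643) - 32072/(-36038)) + 29218) = 1/(((-15/150)*(-1/37643) - 32072*(-1/36038)) + 29218) = 1/((((1/150)*(-15))*(-1/37643) + 16036/18019) + 29218) = 1/((-⅒*(-1/37643) + 16036/18019) + 29218) = 1/((1/376430 + 16036/18019) + 29218) = 1/(6036449499/6782892170 + 29218) = 1/(198188579872559/6782892170) = 6782892170/198188579872559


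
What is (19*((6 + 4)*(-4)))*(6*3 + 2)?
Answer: -15200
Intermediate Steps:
(19*((6 + 4)*(-4)))*(6*3 + 2) = (19*(10*(-4)))*(18 + 2) = (19*(-40))*20 = -760*20 = -15200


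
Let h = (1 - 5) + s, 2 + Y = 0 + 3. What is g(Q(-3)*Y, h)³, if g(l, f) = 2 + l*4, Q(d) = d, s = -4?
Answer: -1000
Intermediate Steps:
Y = 1 (Y = -2 + (0 + 3) = -2 + 3 = 1)
h = -8 (h = (1 - 5) - 4 = -4 - 4 = -8)
g(l, f) = 2 + 4*l
g(Q(-3)*Y, h)³ = (2 + 4*(-3*1))³ = (2 + 4*(-3))³ = (2 - 12)³ = (-10)³ = -1000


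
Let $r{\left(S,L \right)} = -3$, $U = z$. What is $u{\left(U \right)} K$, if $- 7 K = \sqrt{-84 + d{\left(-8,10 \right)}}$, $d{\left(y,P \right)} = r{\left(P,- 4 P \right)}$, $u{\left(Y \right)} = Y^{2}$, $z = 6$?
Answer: $- \frac{36 i \sqrt{87}}{7} \approx - 47.969 i$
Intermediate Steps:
$U = 6$
$d{\left(y,P \right)} = -3$
$K = - \frac{i \sqrt{87}}{7}$ ($K = - \frac{\sqrt{-84 - 3}}{7} = - \frac{\sqrt{-87}}{7} = - \frac{i \sqrt{87}}{7} \approx - 1.3325 i$)
$u{\left(U \right)} K = 6^{2} \left(- \frac{i \sqrt{87}}{7}\right) = 36 \left(- \frac{i \sqrt{87}}{7}\right) = - \frac{36 i \sqrt{87}}{7}$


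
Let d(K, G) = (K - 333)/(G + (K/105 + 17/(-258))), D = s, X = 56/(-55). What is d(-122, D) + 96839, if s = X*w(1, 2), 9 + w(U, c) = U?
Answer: 66495883759/687131 ≈ 96773.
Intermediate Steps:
w(U, c) = -9 + U
X = -56/55 (X = 56*(-1/55) = -56/55 ≈ -1.0182)
s = 448/55 (s = -56*(-9 + 1)/55 = -56/55*(-8) = 448/55 ≈ 8.1454)
D = 448/55 ≈ 8.1454
d(K, G) = (-333 + K)/(-17/258 + G + K/105) (d(K, G) = (-333 + K)/(G + (K*(1/105) + 17*(-1/258))) = (-333 + K)/(G + (K/105 - 17/258)) = (-333 + K)/(G + (-17/258 + K/105)) = (-333 + K)/(-17/258 + G + K/105))
d(-122, D) + 96839 = 9030*(-333 - 122)/(-595 + 86*(-122) + 9030*(448/55)) + 96839 = 9030*(-455)/(-595 - 10492 + 809088/11) + 96839 = 9030*(-455)/(687131/11) + 96839 = 9030*(11/687131)*(-455) + 96839 = -45195150/687131 + 96839 = 66495883759/687131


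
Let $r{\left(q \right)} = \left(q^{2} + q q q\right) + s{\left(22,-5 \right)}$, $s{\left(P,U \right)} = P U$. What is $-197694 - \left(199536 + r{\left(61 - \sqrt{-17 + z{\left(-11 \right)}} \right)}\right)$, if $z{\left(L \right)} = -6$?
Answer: $-623590 + 11262 i \sqrt{23} \approx -6.2359 \cdot 10^{5} + 54011.0 i$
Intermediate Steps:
$r{\left(q \right)} = -110 + q^{2} + q^{3}$ ($r{\left(q \right)} = \left(q^{2} + q q q\right) + 22 \left(-5\right) = \left(q^{2} + q^{2} q\right) - 110 = \left(q^{2} + q^{3}\right) - 110 = -110 + q^{2} + q^{3}$)
$-197694 - \left(199536 + r{\left(61 - \sqrt{-17 + z{\left(-11 \right)}} \right)}\right) = -197694 - \left(199426 + \left(61 - \sqrt{-17 - 6}\right)^{2} + \left(61 - \sqrt{-17 - 6}\right)^{3}\right) = -197694 - \left(199426 + \left(61 - \sqrt{-23}\right)^{2} + \left(61 - \sqrt{-23}\right)^{3}\right) = -197694 - \left(199426 + \left(61 - i \sqrt{23}\right)^{2} + \left(61 - i \sqrt{23}\right)^{3}\right) = -397120 - \left(61 - i \sqrt{23}\right)^{2} - \left(61 - i \sqrt{23}\right)^{3}$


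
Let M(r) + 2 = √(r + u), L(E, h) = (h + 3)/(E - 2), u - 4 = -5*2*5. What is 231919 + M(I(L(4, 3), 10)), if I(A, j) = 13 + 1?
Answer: 231917 + 4*I*√2 ≈ 2.3192e+5 + 5.6569*I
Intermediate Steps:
u = -46 (u = 4 - 5*2*5 = 4 - 10*5 = 4 - 50 = -46)
L(E, h) = (3 + h)/(-2 + E)
I(A, j) = 14
M(r) = -2 + √(-46 + r) (M(r) = -2 + √(r - 46) = -2 + √(-46 + r))
231919 + M(I(L(4, 3), 10)) = 231919 + (-2 + √(-46 + 14)) = 231919 + (-2 + √(-32)) = 231919 + (-2 + 4*I*√2) = 231917 + 4*I*√2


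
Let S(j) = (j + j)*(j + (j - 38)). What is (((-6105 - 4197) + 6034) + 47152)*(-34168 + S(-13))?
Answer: -1393901536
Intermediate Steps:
S(j) = 2*j*(-38 + 2*j) (S(j) = (2*j)*(j + (-38 + j)) = (2*j)*(-38 + 2*j) = 2*j*(-38 + 2*j))
(((-6105 - 4197) + 6034) + 47152)*(-34168 + S(-13)) = (((-6105 - 4197) + 6034) + 47152)*(-34168 + 4*(-13)*(-19 - 13)) = ((-10302 + 6034) + 47152)*(-34168 + 4*(-13)*(-32)) = (-4268 + 47152)*(-34168 + 1664) = 42884*(-32504) = -1393901536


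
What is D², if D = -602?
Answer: 362404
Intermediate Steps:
D² = (-602)² = 362404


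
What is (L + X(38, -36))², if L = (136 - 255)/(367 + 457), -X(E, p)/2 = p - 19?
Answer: 8194051441/678976 ≈ 12068.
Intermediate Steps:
X(E, p) = 38 - 2*p (X(E, p) = -2*(p - 19) = -2*(-19 + p) = 38 - 2*p)
L = -119/824 ≈ -0.14442
(L + X(38, -36))² = (-119/824 + (38 - 2*(-36)))² = (-119/824 + (38 + 72))² = (-119/824 + 110)² = (90521/824)² = 8194051441/678976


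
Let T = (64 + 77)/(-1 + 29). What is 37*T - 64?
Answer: 3425/28 ≈ 122.32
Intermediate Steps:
T = 141/28 ≈ 5.0357
37*T - 64 = 37*(141/28) - 64 = 5217/28 - 64 = 3425/28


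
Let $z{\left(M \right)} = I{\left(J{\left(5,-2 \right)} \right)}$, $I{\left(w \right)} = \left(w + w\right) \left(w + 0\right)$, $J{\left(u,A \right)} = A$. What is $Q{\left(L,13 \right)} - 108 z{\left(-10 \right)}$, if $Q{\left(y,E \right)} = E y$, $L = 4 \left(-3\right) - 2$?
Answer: $-1046$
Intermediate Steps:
$I{\left(w \right)} = 2 w^{2}$ ($I{\left(w \right)} = 2 w w = 2 w^{2}$)
$z{\left(M \right)} = 8$ ($z{\left(M \right)} = 2 \left(-2\right)^{2} = 2 \cdot 4 = 8$)
$L = -14$ ($L = -12 - 2 = -14$)
$Q{\left(L,13 \right)} - 108 z{\left(-10 \right)} = 13 \left(-14\right) - 864 = -182 - 864 = -1046$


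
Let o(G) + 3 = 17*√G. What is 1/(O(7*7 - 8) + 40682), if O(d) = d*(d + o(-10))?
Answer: 4224/178907569 - 697*I*√10/1789075690 ≈ 2.361e-5 - 1.232e-6*I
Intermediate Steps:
o(G) = -3 + 17*√G
O(d) = d*(-3 + d + 17*I*√10) (O(d) = d*(d + (-3 + 17*√(-10))) = d*(d + (-3 + 17*(I*√10))) = d*(d + (-3 + 17*I*√10)) = d*(-3 + d + 17*I*√10))
1/(O(7*7 - 8) + 40682) = 1/((7*7 - 8)*(-3 + (7*7 - 8) + 17*I*√10) + 40682) = 1/((49 - 8)*(-3 + (49 - 8) + 17*I*√10) + 40682) = 1/(41*(-3 + 41 + 17*I*√10) + 40682) = 1/(41*(38 + 17*I*√10) + 40682) = 1/((1558 + 697*I*√10) + 40682) = 1/(42240 + 697*I*√10)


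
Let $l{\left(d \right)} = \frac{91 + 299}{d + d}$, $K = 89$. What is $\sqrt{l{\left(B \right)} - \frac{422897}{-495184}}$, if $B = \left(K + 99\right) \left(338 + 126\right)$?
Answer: $\frac{\sqrt{97514280259363013}}{337467896} \approx 0.92534$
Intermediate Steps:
$B = 87232$ ($B = \left(89 + 99\right) \left(338 + 126\right) = 188 \cdot 464 = 87232$)
$l{\left(d \right)} = \frac{195}{d}$ ($l{\left(d \right)} = \frac{390}{2 d} = 390 \frac{1}{2 d} = \frac{195}{d}$)
$\sqrt{l{\left(B \right)} - \frac{422897}{-495184}} = \sqrt{\frac{195}{87232} - \frac{422897}{-495184}} = \sqrt{195 \cdot \frac{1}{87232} - - \frac{422897}{495184}} = \sqrt{\frac{195}{87232} + \frac{422897}{495184}} = \sqrt{\frac{2311669499}{2699743168}} = \frac{\sqrt{97514280259363013}}{337467896}$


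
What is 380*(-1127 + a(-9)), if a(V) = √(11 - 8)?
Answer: -428260 + 380*√3 ≈ -4.2760e+5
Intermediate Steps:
a(V) = √3
380*(-1127 + a(-9)) = 380*(-1127 + √3) = -428260 + 380*√3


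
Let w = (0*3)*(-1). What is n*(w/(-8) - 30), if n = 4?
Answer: -120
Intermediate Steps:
w = 0 (w = 0*(-1) = 0)
n*(w/(-8) - 30) = 4*(0/(-8) - 30) = 4*(0*(-⅛) - 30) = 4*(0 - 30) = 4*(-30) = -120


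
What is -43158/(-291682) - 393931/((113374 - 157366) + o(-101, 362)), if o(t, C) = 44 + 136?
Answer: 58396710119/6389585892 ≈ 9.1394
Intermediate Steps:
o(t, C) = 180
-43158/(-291682) - 393931/((113374 - 157366) + o(-101, 362)) = -43158/(-291682) - 393931/((113374 - 157366) + 180) = -43158*(-1/291682) - 393931/(-43992 + 180) = 21579/145841 - 393931/(-43812) = 21579/145841 - 393931*(-1/43812) = 21579/145841 + 393931/43812 = 58396710119/6389585892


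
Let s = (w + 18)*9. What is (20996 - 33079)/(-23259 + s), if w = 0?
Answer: 12083/23097 ≈ 0.52314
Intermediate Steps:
s = 162 (s = (0 + 18)*9 = 18*9 = 162)
(20996 - 33079)/(-23259 + s) = (20996 - 33079)/(-23259 + 162) = -12083/(-23097) = -12083*(-1/23097) = 12083/23097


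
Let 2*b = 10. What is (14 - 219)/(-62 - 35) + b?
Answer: 690/97 ≈ 7.1134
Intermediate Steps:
b = 5 (b = (½)*10 = 5)
(14 - 219)/(-62 - 35) + b = (14 - 219)/(-62 - 35) + 5 = -205/(-97) + 5 = -205*(-1/97) + 5 = 205/97 + 5 = 690/97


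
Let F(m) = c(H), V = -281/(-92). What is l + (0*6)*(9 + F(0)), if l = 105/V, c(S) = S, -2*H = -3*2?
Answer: 9660/281 ≈ 34.377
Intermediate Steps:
H = 3 (H = -(-3)*2/2 = -½*(-6) = 3)
V = 281/92 (V = -281*(-1/92) = 281/92 ≈ 3.0543)
F(m) = 3
l = 9660/281 (l = 105/(281/92) = 105*(92/281) = 9660/281 ≈ 34.377)
l + (0*6)*(9 + F(0)) = 9660/281 + (0*6)*(9 + 3) = 9660/281 + 0*12 = 9660/281 + 0 = 9660/281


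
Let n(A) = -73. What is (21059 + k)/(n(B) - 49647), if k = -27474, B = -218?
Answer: 1283/9944 ≈ 0.12902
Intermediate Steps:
(21059 + k)/(n(B) - 49647) = (21059 - 27474)/(-73 - 49647) = -6415/(-49720) = -6415*(-1/49720) = 1283/9944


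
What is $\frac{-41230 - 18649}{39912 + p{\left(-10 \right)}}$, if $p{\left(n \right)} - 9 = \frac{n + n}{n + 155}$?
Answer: $- \frac{1736491}{1157705} \approx -1.4999$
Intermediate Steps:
$p{\left(n \right)} = 9 + \frac{2 n}{155 + n}$ ($p{\left(n \right)} = 9 + \frac{n + n}{n + 155} = 9 + \frac{2 n}{155 + n}$)
$\frac{-41230 - 18649}{39912 + p{\left(-10 \right)}} = \frac{-41230 - 18649}{39912 + \frac{1395 + 11 \left(-10\right)}{155 - 10}} = - \frac{59879}{39912 + \frac{1395 - 110}{145}} = - \frac{59879}{39912 + \frac{1}{145} \cdot 1285} = - \frac{59879}{39912 + \frac{257}{29}} = - \frac{59879}{\frac{1157705}{29}} = \left(-59879\right) \frac{29}{1157705} = - \frac{1736491}{1157705}$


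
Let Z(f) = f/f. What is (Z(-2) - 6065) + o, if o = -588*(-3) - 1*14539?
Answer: -18839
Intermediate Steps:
Z(f) = 1
o = -12775 (o = 1764 - 14539 = -12775)
(Z(-2) - 6065) + o = (1 - 6065) - 12775 = -6064 - 12775 = -18839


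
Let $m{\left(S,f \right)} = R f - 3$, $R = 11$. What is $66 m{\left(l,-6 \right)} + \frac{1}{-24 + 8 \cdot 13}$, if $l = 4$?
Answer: $- \frac{364319}{80} \approx -4554.0$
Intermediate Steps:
$m{\left(S,f \right)} = -3 + 11 f$ ($m{\left(S,f \right)} = 11 f - 3 = -3 + 11 f$)
$66 m{\left(l,-6 \right)} + \frac{1}{-24 + 8 \cdot 13} = 66 \left(-3 + 11 \left(-6\right)\right) + \frac{1}{-24 + 8 \cdot 13} = 66 \left(-3 - 66\right) + \frac{1}{-24 + 104} = 66 \left(-69\right) + \frac{1}{80} = -4554 + \frac{1}{80} = - \frac{364319}{80}$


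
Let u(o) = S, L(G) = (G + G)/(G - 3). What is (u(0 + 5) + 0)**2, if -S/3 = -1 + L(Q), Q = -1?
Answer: 9/4 ≈ 2.2500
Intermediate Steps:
L(G) = 2*G/(-3 + G) (L(G) = (2*G)/(-3 + G) = 2*G/(-3 + G))
S = 3/2 (S = -3*(-1 + 2*(-1)/(-3 - 1)) = -3*(-1 + 2*(-1)/(-4)) = -3*(-1 + 2*(-1)*(-1/4)) = -3*(-1 + 1/2) = -3*(-1/2) = 3/2 ≈ 1.5000)
u(o) = 3/2
(u(0 + 5) + 0)**2 = (3/2 + 0)**2 = (3/2)**2 = 9/4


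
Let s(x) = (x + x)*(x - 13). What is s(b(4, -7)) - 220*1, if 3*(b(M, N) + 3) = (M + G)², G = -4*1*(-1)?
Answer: -220/9 ≈ -24.444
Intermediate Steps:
G = 4 (G = -4*(-1) = 4)
b(M, N) = -3 + (4 + M)²/3 (b(M, N) = -3 + (M + 4)²/3 = -3 + (4 + M)²/3)
s(x) = 2*x*(-13 + x) (s(x) = (2*x)*(-13 + x) = 2*x*(-13 + x))
s(b(4, -7)) - 220*1 = 2*(-3 + (4 + 4)²/3)*(-13 + (-3 + (4 + 4)²/3)) - 220*1 = 2*(-3 + (⅓)*8²)*(-13 + (-3 + (⅓)*8²)) - 220 = 2*(-3 + (⅓)*64)*(-13 + (-3 + (⅓)*64)) - 220 = 2*(-3 + 64/3)*(-13 + (-3 + 64/3)) - 220 = 2*(55/3)*(-13 + 55/3) - 220 = 2*(55/3)*(16/3) - 220 = 1760/9 - 220 = -220/9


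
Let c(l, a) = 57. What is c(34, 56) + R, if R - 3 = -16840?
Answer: -16780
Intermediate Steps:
R = -16837 (R = 3 - 16840 = -16837)
c(34, 56) + R = 57 - 16837 = -16780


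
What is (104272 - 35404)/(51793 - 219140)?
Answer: -68868/167347 ≈ -0.41153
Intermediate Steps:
(104272 - 35404)/(51793 - 219140) = 68868/(-167347) = 68868*(-1/167347) = -68868/167347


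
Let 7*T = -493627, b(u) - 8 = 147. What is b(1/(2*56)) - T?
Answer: 494712/7 ≈ 70673.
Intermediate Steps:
b(u) = 155 (b(u) = 8 + 147 = 155)
T = -493627/7 (T = (1/7)*(-493627) = -493627/7 ≈ -70518.)
b(1/(2*56)) - T = 155 - 1*(-493627/7) = 155 + 493627/7 = 494712/7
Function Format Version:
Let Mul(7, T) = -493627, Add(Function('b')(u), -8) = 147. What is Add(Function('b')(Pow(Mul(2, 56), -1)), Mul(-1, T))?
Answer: Rational(494712, 7) ≈ 70673.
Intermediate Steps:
Function('b')(u) = 155 (Function('b')(u) = Add(8, 147) = 155)
T = Rational(-493627, 7) (T = Mul(Rational(1, 7), -493627) = Rational(-493627, 7) ≈ -70518.)
Add(Function('b')(Pow(Mul(2, 56), -1)), Mul(-1, T)) = Add(155, Mul(-1, Rational(-493627, 7))) = Add(155, Rational(493627, 7)) = Rational(494712, 7)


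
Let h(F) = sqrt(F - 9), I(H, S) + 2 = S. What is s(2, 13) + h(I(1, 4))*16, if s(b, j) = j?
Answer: 13 + 16*I*sqrt(7) ≈ 13.0 + 42.332*I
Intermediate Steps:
I(H, S) = -2 + S
h(F) = sqrt(-9 + F)
s(2, 13) + h(I(1, 4))*16 = 13 + sqrt(-9 + (-2 + 4))*16 = 13 + sqrt(-9 + 2)*16 = 13 + sqrt(-7)*16 = 13 + (I*sqrt(7))*16 = 13 + 16*I*sqrt(7)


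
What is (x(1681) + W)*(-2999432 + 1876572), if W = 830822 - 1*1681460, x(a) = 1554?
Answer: 953402460240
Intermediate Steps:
W = -850638 (W = 830822 - 1681460 = -850638)
(x(1681) + W)*(-2999432 + 1876572) = (1554 - 850638)*(-2999432 + 1876572) = -849084*(-1122860) = 953402460240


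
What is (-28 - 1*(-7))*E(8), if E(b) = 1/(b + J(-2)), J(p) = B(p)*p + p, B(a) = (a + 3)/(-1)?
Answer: -21/8 ≈ -2.6250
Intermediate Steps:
B(a) = -3 - a (B(a) = (3 + a)*(-1) = -3 - a)
J(p) = p + p*(-3 - p) (J(p) = (-3 - p)*p + p = p*(-3 - p) + p = p + p*(-3 - p))
E(b) = 1/b (E(b) = 1/(b - 1*(-2)*(2 - 2)) = 1/(b - 1*(-2)*0) = 1/(b + 0) = 1/b)
(-28 - 1*(-7))*E(8) = (-28 - 1*(-7))/8 = (-28 + 7)*(⅛) = -21*⅛ = -21/8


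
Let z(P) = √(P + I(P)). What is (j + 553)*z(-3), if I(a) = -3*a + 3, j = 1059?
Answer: 4836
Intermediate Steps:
I(a) = 3 - 3*a
z(P) = √(3 - 2*P) (z(P) = √(P + (3 - 3*P)) = √(3 - 2*P))
(j + 553)*z(-3) = (1059 + 553)*√(3 - 2*(-3)) = 1612*√(3 + 6) = 1612*√9 = 1612*3 = 4836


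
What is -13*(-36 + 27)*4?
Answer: 468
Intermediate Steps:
-13*(-36 + 27)*4 = -(-117)*4 = -13*(-36) = 468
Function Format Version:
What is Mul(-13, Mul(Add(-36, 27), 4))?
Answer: 468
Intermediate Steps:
Mul(-13, Mul(Add(-36, 27), 4)) = Mul(-13, Mul(-9, 4)) = Mul(-13, -36) = 468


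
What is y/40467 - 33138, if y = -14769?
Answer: -447003405/13489 ≈ -33138.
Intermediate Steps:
y/40467 - 33138 = -14769/40467 - 33138 = -14769*1/40467 - 33138 = -4923/13489 - 33138 = -447003405/13489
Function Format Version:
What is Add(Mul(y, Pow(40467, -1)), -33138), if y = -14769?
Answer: Rational(-447003405, 13489) ≈ -33138.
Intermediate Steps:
Add(Mul(y, Pow(40467, -1)), -33138) = Add(Mul(-14769, Pow(40467, -1)), -33138) = Add(Mul(-14769, Rational(1, 40467)), -33138) = Add(Rational(-4923, 13489), -33138) = Rational(-447003405, 13489)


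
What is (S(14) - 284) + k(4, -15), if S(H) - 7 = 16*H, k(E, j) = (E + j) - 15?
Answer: -79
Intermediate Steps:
k(E, j) = -15 + E + j
S(H) = 7 + 16*H
(S(14) - 284) + k(4, -15) = ((7 + 16*14) - 284) + (-15 + 4 - 15) = ((7 + 224) - 284) - 26 = (231 - 284) - 26 = -53 - 26 = -79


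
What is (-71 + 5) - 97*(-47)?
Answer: 4493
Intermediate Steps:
(-71 + 5) - 97*(-47) = -66 + 4559 = 4493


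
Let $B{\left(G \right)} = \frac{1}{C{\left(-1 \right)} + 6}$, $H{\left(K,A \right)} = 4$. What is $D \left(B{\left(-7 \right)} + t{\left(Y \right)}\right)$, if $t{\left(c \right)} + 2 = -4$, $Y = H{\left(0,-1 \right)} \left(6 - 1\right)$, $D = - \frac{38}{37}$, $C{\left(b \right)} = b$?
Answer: $\frac{1102}{185} \approx 5.9568$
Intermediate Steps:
$D = - \frac{38}{37}$ ($D = \left(-38\right) \frac{1}{37} = - \frac{38}{37} \approx -1.027$)
$Y = 20$ ($Y = 4 \left(6 - 1\right) = 4 \cdot 5 = 20$)
$t{\left(c \right)} = -6$ ($t{\left(c \right)} = -2 - 4 = -6$)
$B{\left(G \right)} = \frac{1}{5}$ ($B{\left(G \right)} = \frac{1}{-1 + 6} = \frac{1}{5}$)
$D \left(B{\left(-7 \right)} + t{\left(Y \right)}\right) = - \frac{38 \left(\frac{1}{5} - 6\right)}{37} = \left(- \frac{38}{37}\right) \left(- \frac{29}{5}\right) = \frac{1102}{185}$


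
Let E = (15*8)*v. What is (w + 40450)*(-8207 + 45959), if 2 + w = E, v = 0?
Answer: 1526992896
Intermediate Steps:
E = 0 (E = (15*8)*0 = 120*0 = 0)
w = -2 (w = -2 + 0 = -2)
(w + 40450)*(-8207 + 45959) = (-2 + 40450)*(-8207 + 45959) = 40448*37752 = 1526992896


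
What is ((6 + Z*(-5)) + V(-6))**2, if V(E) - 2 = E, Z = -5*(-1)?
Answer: 529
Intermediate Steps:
Z = 5
V(E) = 2 + E
((6 + Z*(-5)) + V(-6))**2 = ((6 + 5*(-5)) + (2 - 6))**2 = ((6 - 25) - 4)**2 = (-19 - 4)**2 = (-23)**2 = 529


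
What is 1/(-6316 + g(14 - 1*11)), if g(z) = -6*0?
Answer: -1/6316 ≈ -0.00015833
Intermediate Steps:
g(z) = 0
1/(-6316 + g(14 - 1*11)) = 1/(-6316 + 0) = 1/(-6316) = -1/6316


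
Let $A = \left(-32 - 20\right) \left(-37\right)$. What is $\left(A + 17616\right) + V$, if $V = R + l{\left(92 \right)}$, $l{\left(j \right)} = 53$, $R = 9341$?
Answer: $28934$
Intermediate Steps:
$A = 1924$ ($A = \left(-52\right) \left(-37\right) = 1924$)
$V = 9394$ ($V = 9341 + 53 = 9394$)
$\left(A + 17616\right) + V = \left(1924 + 17616\right) + 9394 = 19540 + 9394 = 28934$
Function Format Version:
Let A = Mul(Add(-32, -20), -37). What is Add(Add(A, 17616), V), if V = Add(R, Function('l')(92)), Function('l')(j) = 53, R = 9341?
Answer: 28934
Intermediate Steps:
A = 1924 (A = Mul(-52, -37) = 1924)
V = 9394 (V = Add(9341, 53) = 9394)
Add(Add(A, 17616), V) = Add(Add(1924, 17616), 9394) = Add(19540, 9394) = 28934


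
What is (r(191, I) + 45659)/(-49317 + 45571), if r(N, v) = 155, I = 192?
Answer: -22907/1873 ≈ -12.230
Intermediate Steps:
(r(191, I) + 45659)/(-49317 + 45571) = (155 + 45659)/(-49317 + 45571) = 45814/(-3746) = 45814*(-1/3746) = -22907/1873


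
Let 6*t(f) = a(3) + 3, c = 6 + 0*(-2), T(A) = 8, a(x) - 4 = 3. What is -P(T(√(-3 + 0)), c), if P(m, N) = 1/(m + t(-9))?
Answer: -3/29 ≈ -0.10345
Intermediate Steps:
a(x) = 7 (a(x) = 4 + 3 = 7)
c = 6 (c = 6 + 0 = 6)
t(f) = 5/3 (t(f) = (7 + 3)/6 = (⅙)*10 = 5/3)
P(m, N) = 1/(5/3 + m) (P(m, N) = 1/(m + 5/3) = 1/(5/3 + m))
-P(T(√(-3 + 0)), c) = -3/(5 + 3*8) = -3/(5 + 24) = -3/29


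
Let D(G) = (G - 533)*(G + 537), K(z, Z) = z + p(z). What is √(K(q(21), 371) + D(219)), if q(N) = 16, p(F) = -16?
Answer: 6*I*√6594 ≈ 487.22*I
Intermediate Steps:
K(z, Z) = -16 + z (K(z, Z) = z - 16 = -16 + z)
D(G) = (-533 + G)*(537 + G)
√(K(q(21), 371) + D(219)) = √((-16 + 16) + (-286221 + 219² + 4*219)) = √(0 + (-286221 + 47961 + 876)) = √(0 - 237384) = √(-237384) = 6*I*√6594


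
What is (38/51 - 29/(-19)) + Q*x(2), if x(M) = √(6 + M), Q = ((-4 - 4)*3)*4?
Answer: 2201/969 - 192*√2 ≈ -269.26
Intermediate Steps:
Q = -96 (Q = -8*3*4 = -24*4 = -96)
(38/51 - 29/(-19)) + Q*x(2) = (38/51 - 29/(-19)) - 96*√(6 + 2) = (38*(1/51) - 29*(-1/19)) - 192*√2 = (38/51 + 29/19) - 192*√2 = 2201/969 - 192*√2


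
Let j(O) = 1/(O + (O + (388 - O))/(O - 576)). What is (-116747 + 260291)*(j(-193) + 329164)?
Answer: 7030964298941544/148805 ≈ 4.7249e+10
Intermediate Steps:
j(O) = 1/(O + 388/(-576 + O))
(-116747 + 260291)*(j(-193) + 329164) = (-116747 + 260291)*((-576 - 193)/(388 + (-193)**2 - 576*(-193)) + 329164) = 143544*(-769/(388 + 37249 + 111168) + 329164) = 143544*(-769/148805 + 329164) = 143544*(48981248251/148805) = 7030964298941544/148805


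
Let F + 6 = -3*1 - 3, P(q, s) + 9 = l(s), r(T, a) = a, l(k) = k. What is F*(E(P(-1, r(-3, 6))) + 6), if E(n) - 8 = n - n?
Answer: -168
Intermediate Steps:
P(q, s) = -9 + s
E(n) = 8 (E(n) = 8 + (n - n) = 8 + 0 = 8)
F = -12 (F = -6 + (-3*1 - 3) = -6 + (-3 - 3) = -6 - 6 = -12)
F*(E(P(-1, r(-3, 6))) + 6) = -12*(8 + 6) = -12*14 = -168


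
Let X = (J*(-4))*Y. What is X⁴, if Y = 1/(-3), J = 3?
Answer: 256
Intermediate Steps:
Y = -⅓ ≈ -0.33333
X = 4 (X = (3*(-4))*(-⅓) = -12*(-⅓) = 4)
X⁴ = 4⁴ = 256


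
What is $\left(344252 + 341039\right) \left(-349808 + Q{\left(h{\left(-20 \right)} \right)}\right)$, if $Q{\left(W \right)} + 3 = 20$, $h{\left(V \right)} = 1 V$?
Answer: $-239708624181$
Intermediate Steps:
$h{\left(V \right)} = V$
$Q{\left(W \right)} = 17$ ($Q{\left(W \right)} = -3 + 20 = 17$)
$\left(344252 + 341039\right) \left(-349808 + Q{\left(h{\left(-20 \right)} \right)}\right) = \left(344252 + 341039\right) \left(-349808 + 17\right) = 685291 \left(-349791\right) = -239708624181$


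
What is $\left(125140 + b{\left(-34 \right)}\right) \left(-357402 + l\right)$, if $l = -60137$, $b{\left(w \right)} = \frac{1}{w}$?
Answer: $- \frac{1776527818101}{34} \approx -5.2251 \cdot 10^{10}$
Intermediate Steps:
$\left(125140 + b{\left(-34 \right)}\right) \left(-357402 + l\right) = \left(125140 + \frac{1}{-34}\right) \left(-357402 - 60137\right) = \left(125140 - \frac{1}{34}\right) \left(-417539\right) = \frac{4254759}{34} \left(-417539\right) = - \frac{1776527818101}{34}$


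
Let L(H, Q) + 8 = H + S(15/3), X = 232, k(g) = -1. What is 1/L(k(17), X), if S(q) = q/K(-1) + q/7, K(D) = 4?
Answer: -28/197 ≈ -0.14213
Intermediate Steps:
S(q) = 11*q/28 (S(q) = q/4 + q/7 = 11*q/28)
L(H, Q) = -169/28 + H (L(H, Q) = -8 + (H + 11*(15/3)/28) = -8 + (H + 11*(15*(1/3))/28) = -8 + (H + (11/28)*5) = -8 + (H + 55/28) = -8 + (55/28 + H) = -169/28 + H)
1/L(k(17), X) = 1/(-169/28 - 1) = 1/(-197/28) = -28/197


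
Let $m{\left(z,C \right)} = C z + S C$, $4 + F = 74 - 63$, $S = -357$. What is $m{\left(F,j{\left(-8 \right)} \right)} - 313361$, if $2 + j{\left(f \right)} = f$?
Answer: $-309861$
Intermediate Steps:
$F = 7$ ($F = -4 + \left(74 - 63\right) = -4 + 11 = 7$)
$j{\left(f \right)} = -2 + f$
$m{\left(z,C \right)} = - 357 C + C z$ ($m{\left(z,C \right)} = C z - 357 C = - 357 C + C z$)
$m{\left(F,j{\left(-8 \right)} \right)} - 313361 = \left(-2 - 8\right) \left(-357 + 7\right) - 313361 = \left(-10\right) \left(-350\right) - 313361 = 3500 - 313361 = -309861$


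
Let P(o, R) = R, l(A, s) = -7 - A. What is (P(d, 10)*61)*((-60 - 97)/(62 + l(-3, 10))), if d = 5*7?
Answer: -47885/29 ≈ -1651.2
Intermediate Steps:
d = 35
(P(d, 10)*61)*((-60 - 97)/(62 + l(-3, 10))) = (10*61)*((-60 - 97)/(62 + (-7 - 1*(-3)))) = 610*(-157/(62 + (-7 + 3))) = 610*(-157/(62 - 4)) = 610*(-157/58) = -47885/29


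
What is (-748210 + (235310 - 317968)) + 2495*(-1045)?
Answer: -3438143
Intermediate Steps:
(-748210 + (235310 - 317968)) + 2495*(-1045) = (-748210 - 82658) - 2607275 = -830868 - 2607275 = -3438143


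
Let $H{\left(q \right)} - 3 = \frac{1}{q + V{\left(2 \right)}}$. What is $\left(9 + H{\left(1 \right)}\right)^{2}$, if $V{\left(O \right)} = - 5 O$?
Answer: $\frac{11449}{81} \approx 141.35$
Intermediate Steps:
$H{\left(q \right)} = 3 + \frac{1}{-10 + q}$ ($H{\left(q \right)} = 3 + \frac{1}{q - 10} = 3 + \frac{1}{-10 + q}$)
$\left(9 + H{\left(1 \right)}\right)^{2} = \left(9 + \frac{-29 + 3 \cdot 1}{-10 + 1}\right)^{2} = \left(9 + \frac{-29 + 3}{-9}\right)^{2} = \left(9 - - \frac{26}{9}\right)^{2} = \left(9 + \frac{26}{9}\right)^{2} = \left(\frac{107}{9}\right)^{2} = \frac{11449}{81}$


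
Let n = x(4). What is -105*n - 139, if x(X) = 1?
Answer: -244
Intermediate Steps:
n = 1
-105*n - 139 = -105*1 - 139 = -105 - 139 = -244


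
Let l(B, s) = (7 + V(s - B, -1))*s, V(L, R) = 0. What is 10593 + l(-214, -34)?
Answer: 10355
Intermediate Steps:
l(B, s) = 7*s (l(B, s) = (7 + 0)*s = 7*s)
10593 + l(-214, -34) = 10593 + 7*(-34) = 10593 - 238 = 10355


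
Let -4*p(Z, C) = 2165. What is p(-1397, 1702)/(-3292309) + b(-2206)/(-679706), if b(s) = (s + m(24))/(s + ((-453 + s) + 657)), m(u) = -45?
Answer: 1540673803921/9416671578296032 ≈ 0.00016361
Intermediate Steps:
p(Z, C) = -2165/4 (p(Z, C) = -¼*2165 = -2165/4)
b(s) = (-45 + s)/(204 + 2*s) (b(s) = (s - 45)/(s + ((-453 + s) + 657)) = (-45 + s)/(s + (204 + s)) = (-45 + s)/(204 + 2*s))
p(-1397, 1702)/(-3292309) + b(-2206)/(-679706) = -2165/4/(-3292309) + ((-45 - 2206)/(2*(102 - 2206)))/(-679706) = -2165/4*(-1/3292309) + ((½)*(-2251)/(-2104))*(-1/679706) = 2165/13169236 + ((½)*(-1/2104)*(-2251))*(-1/679706) = 2165/13169236 + (2251/4208)*(-1/679706) = 2165/13169236 - 2251/2860202848 = 1540673803921/9416671578296032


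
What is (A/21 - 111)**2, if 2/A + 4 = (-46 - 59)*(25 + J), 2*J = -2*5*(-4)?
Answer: 121513164936601/9862277481 ≈ 12321.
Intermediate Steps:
J = 20 (J = (-2*5*(-4))/2 = (-10*(-4))/2 = (1/2)*40 = 20)
A = -2/4729 (A = 2/(-4 + (-46 - 59)*(25 + 20)) = 2/(-4 - 105*45) = 2/(-4 - 4725) = 2/(-4729) = 2*(-1/4729) = -2/4729 ≈ -0.00042292)
(A/21 - 111)**2 = (-2/4729/21 - 111)**2 = (-2/4729*1/21 - 111)**2 = (-2/99309 - 111)**2 = (-11023301/99309)**2 = 121513164936601/9862277481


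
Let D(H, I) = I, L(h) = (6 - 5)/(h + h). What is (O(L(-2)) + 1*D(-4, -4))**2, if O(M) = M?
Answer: 289/16 ≈ 18.063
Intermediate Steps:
L(h) = 1/(2*h)
(O(L(-2)) + 1*D(-4, -4))**2 = ((1/2)/(-2) + 1*(-4))**2 = ((1/2)*(-1/2) - 4)**2 = (-1/4 - 4)**2 = (-17/4)**2 = 289/16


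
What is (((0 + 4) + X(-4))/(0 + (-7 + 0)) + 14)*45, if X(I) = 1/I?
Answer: 16965/28 ≈ 605.89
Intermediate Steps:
(((0 + 4) + X(-4))/(0 + (-7 + 0)) + 14)*45 = (((0 + 4) + 1/(-4))/(0 + (-7 + 0)) + 14)*45 = ((4 - ¼)/(0 - 7) + 14)*45 = ((15/4)/(-7) + 14)*45 = ((15/4)*(-⅐) + 14)*45 = (-15/28 + 14)*45 = (377/28)*45 = 16965/28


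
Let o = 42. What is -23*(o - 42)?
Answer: 0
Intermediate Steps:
-23*(o - 42) = -23*(42 - 42) = -23*0 = 0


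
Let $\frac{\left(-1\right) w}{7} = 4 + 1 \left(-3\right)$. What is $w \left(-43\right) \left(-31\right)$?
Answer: $-9331$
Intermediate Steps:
$w = -7$ ($w = - 7 \left(4 + 1 \left(-3\right)\right) = - 7 \left(4 - 3\right) = \left(-7\right) 1 = -7$)
$w \left(-43\right) \left(-31\right) = \left(-7\right) \left(-43\right) \left(-31\right) = 301 \left(-31\right) = -9331$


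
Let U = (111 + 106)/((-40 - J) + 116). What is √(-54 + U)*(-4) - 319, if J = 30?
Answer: -319 - 2*I*√104282/23 ≈ -319.0 - 28.081*I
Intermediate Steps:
U = 217/46 (U = (111 + 106)/((-40 - 1*30) + 116) = 217/((-40 - 30) + 116) = 217/(-70 + 116) = 217/46 ≈ 4.7174)
√(-54 + U)*(-4) - 319 = √(-54 + 217/46)*(-4) - 319 = √(-2267/46)*(-4) - 319 = (I*√104282/46)*(-4) - 319 = -2*I*√104282/23 - 319 = -319 - 2*I*√104282/23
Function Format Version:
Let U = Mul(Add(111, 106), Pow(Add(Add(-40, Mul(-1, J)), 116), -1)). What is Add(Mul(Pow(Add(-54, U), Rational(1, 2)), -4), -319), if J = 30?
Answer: Add(-319, Mul(Rational(-2, 23), I, Pow(104282, Rational(1, 2)))) ≈ Add(-319.00, Mul(-28.081, I))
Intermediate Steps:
U = Rational(217, 46) (U = Mul(Add(111, 106), Pow(Add(Add(-40, Mul(-1, 30)), 116), -1)) = Mul(217, Pow(Add(Add(-40, -30), 116), -1)) = Mul(217, Pow(Add(-70, 116), -1)) = Mul(217, Pow(46, -1)) = Mul(217, Rational(1, 46)) = Rational(217, 46) ≈ 4.7174)
Add(Mul(Pow(Add(-54, U), Rational(1, 2)), -4), -319) = Add(Mul(Pow(Add(-54, Rational(217, 46)), Rational(1, 2)), -4), -319) = Add(Mul(Pow(Rational(-2267, 46), Rational(1, 2)), -4), -319) = Add(Mul(Mul(Rational(1, 46), I, Pow(104282, Rational(1, 2))), -4), -319) = Add(Mul(Rational(-2, 23), I, Pow(104282, Rational(1, 2))), -319) = Add(-319, Mul(Rational(-2, 23), I, Pow(104282, Rational(1, 2))))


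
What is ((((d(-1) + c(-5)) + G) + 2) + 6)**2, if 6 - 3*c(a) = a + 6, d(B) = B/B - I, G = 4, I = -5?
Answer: 3481/9 ≈ 386.78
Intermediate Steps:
d(B) = 6 (d(B) = B/B - 1*(-5) = 1 + 5 = 6)
c(a) = -a/3 (c(a) = 2 - (a + 6)/3 = 2 - (6 + a)/3 = 2 + (-2 - a/3) = -a/3)
((((d(-1) + c(-5)) + G) + 2) + 6)**2 = ((((6 - 1/3*(-5)) + 4) + 2) + 6)**2 = ((((6 + 5/3) + 4) + 2) + 6)**2 = (((23/3 + 4) + 2) + 6)**2 = ((35/3 + 2) + 6)**2 = (41/3 + 6)**2 = (59/3)**2 = 3481/9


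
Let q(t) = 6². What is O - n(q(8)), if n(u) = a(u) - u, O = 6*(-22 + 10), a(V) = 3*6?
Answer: -54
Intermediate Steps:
q(t) = 36
a(V) = 18
O = -72 (O = 6*(-12) = -72)
n(u) = 18 - u
O - n(q(8)) = -72 - (18 - 1*36) = -72 - (18 - 36) = -72 - 1*(-18) = -72 + 18 = -54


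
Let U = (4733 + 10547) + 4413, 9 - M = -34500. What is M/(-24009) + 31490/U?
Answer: 542253/3353257 ≈ 0.16171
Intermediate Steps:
M = 34509 (M = 9 - 1*(-34500) = 9 + 34500 = 34509)
U = 19693 (U = 15280 + 4413 = 19693)
M/(-24009) + 31490/U = 34509/(-24009) + 31490/19693 = 34509*(-1/24009) + 31490*(1/19693) = -11503/8003 + 670/419 = 542253/3353257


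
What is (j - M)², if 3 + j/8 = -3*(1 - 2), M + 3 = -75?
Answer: 6084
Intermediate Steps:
M = -78 (M = -3 - 75 = -78)
j = 0 (j = -24 + 8*(-3*(1 - 2)) = -24 + 8*(-3*(-1)) = -24 + 8*3 = -24 + 24 = 0)
(j - M)² = (0 - 1*(-78))² = (0 + 78)² = 78² = 6084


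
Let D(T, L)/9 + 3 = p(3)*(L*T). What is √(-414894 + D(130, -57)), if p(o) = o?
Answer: 13*I*√3639 ≈ 784.21*I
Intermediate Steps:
D(T, L) = -27 + 27*L*T (D(T, L) = -27 + 9*(3*(L*T)) = -27 + 9*(3*L*T) = -27 + 27*L*T)
√(-414894 + D(130, -57)) = √(-414894 + (-27 + 27*(-57)*130)) = √(-414894 + (-27 - 200070)) = √(-414894 - 200097) = √(-614991) = 13*I*√3639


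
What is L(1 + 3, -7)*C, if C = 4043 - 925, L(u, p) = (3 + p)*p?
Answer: 87304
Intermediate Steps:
L(u, p) = p*(3 + p)
C = 3118
L(1 + 3, -7)*C = -7*(3 - 7)*3118 = -7*(-4)*3118 = 28*3118 = 87304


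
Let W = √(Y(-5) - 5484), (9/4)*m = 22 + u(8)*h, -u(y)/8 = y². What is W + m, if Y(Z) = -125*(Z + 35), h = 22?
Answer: -44968/9 + 9*I*√114 ≈ -4996.4 + 96.094*I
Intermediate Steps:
u(y) = -8*y²
m = -44968/9 (m = 4*(22 - 8*8²*22)/9 = 4*(22 - 8*64*22)/9 = 4*(22 - 512*22)/9 = 4*(22 - 11264)/9 = (4/9)*(-11242) = -44968/9 ≈ -4996.4)
Y(Z) = -4375 - 125*Z (Y(Z) = -125*(35 + Z) = -4375 - 125*Z)
W = 9*I*√114 (W = √((-4375 - 125*(-5)) - 5484) = √((-4375 + 625) - 5484) = √(-3750 - 5484) = √(-9234) = 9*I*√114 ≈ 96.094*I)
W + m = 9*I*√114 - 44968/9 = -44968/9 + 9*I*√114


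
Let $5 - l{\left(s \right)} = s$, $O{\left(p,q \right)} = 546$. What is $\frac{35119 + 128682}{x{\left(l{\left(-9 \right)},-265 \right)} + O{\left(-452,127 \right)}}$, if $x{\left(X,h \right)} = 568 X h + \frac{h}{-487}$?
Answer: $- \frac{79771087}{1025979193} \approx -0.077751$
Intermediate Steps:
$l{\left(s \right)} = 5 - s$
$x{\left(X,h \right)} = - \frac{h}{487} + 568 X h$ ($x{\left(X,h \right)} = 568 X h + h \left(- \frac{1}{487}\right) = 568 X h - \frac{h}{487} = - \frac{h}{487} + 568 X h$)
$\frac{35119 + 128682}{x{\left(l{\left(-9 \right)},-265 \right)} + O{\left(-452,127 \right)}} = \frac{35119 + 128682}{\frac{1}{487} \left(-265\right) \left(-1 + 276616 \left(5 - -9\right)\right) + 546} = \frac{163801}{\frac{1}{487} \left(-265\right) \left(-1 + 276616 \left(5 + 9\right)\right) + 546} = \frac{163801}{\frac{1}{487} \left(-265\right) \left(-1 + 276616 \cdot 14\right) + 546} = \frac{163801}{\frac{1}{487} \left(-265\right) \left(-1 + 3872624\right) + 546} = \frac{163801}{\frac{1}{487} \left(-265\right) 3872623 + 546} = \frac{163801}{- \frac{1026245095}{487} + 546} = \frac{163801}{- \frac{1025979193}{487}} = 163801 \left(- \frac{487}{1025979193}\right) = - \frac{79771087}{1025979193}$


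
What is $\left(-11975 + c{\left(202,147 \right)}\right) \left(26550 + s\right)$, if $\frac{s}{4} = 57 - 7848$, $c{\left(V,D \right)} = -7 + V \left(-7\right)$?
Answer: $61809144$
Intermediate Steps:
$c{\left(V,D \right)} = -7 - 7 V$
$s = -31164$ ($s = 4 \left(57 - 7848\right) = 4 \left(-7791\right) = -31164$)
$\left(-11975 + c{\left(202,147 \right)}\right) \left(26550 + s\right) = \left(-11975 - 1421\right) \left(26550 - 31164\right) = \left(-11975 - 1421\right) \left(-4614\right) = \left(-13396\right) \left(-4614\right) = 61809144$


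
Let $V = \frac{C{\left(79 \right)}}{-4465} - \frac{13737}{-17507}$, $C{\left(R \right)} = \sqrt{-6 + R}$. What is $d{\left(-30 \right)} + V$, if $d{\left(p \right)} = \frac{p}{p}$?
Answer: $\frac{31244}{17507} - \frac{\sqrt{73}}{4465} \approx 1.7827$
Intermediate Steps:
$d{\left(p \right)} = 1$
$V = \frac{13737}{17507} - \frac{\sqrt{73}}{4465}$ ($V = \frac{\sqrt{-6 + 79}}{-4465} - \frac{13737}{-17507} = \sqrt{73} \left(- \frac{1}{4465}\right) - - \frac{13737}{17507} = - \frac{\sqrt{73}}{4465} + \frac{13737}{17507} = \frac{13737}{17507} - \frac{\sqrt{73}}{4465} \approx 0.78274$)
$d{\left(-30 \right)} + V = 1 + \left(\frac{13737}{17507} - \frac{\sqrt{73}}{4465}\right) = \frac{31244}{17507} - \frac{\sqrt{73}}{4465}$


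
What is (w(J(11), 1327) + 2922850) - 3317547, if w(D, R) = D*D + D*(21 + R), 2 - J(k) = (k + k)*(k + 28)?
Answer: -815849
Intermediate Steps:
J(k) = 2 - 2*k*(28 + k) (J(k) = 2 - (k + k)*(k + 28) = 2 - 2*k*(28 + k))
w(D, R) = D**2 + D*(21 + R)
(w(J(11), 1327) + 2922850) - 3317547 = ((2 - 56*11 - 2*11**2)*(21 + (2 - 56*11 - 2*11**2) + 1327) + 2922850) - 3317547 = ((2 - 616 - 2*121)*(21 + (2 - 616 - 2*121) + 1327) + 2922850) - 3317547 = ((2 - 616 - 242)*(21 + (2 - 616 - 242) + 1327) + 2922850) - 3317547 = (-856*(21 - 856 + 1327) + 2922850) - 3317547 = (-856*492 + 2922850) - 3317547 = (-421152 + 2922850) - 3317547 = 2501698 - 3317547 = -815849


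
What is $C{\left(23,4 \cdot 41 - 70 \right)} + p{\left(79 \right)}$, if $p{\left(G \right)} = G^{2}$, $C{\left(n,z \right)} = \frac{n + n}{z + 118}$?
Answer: $\frac{661569}{106} \approx 6241.2$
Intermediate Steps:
$C{\left(n,z \right)} = \frac{2 n}{118 + z}$
$C{\left(23,4 \cdot 41 - 70 \right)} + p{\left(79 \right)} = 2 \cdot 23 \frac{1}{118 + \left(4 \cdot 41 - 70\right)} + 79^{2} = 2 \cdot 23 \frac{1}{118 + \left(164 - 70\right)} + 6241 = 2 \cdot 23 \frac{1}{118 + 94} + 6241 = 2 \cdot 23 \cdot \frac{1}{212} + 6241 = \frac{23}{106} + 6241 = \frac{661569}{106}$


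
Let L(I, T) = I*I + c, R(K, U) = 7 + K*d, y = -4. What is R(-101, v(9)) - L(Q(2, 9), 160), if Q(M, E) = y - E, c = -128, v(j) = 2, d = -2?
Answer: 168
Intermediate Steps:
R(K, U) = 7 - 2*K (R(K, U) = 7 + K*(-2) = 7 - 2*K)
Q(M, E) = -4 - E
L(I, T) = -128 + I**2 (L(I, T) = I*I - 128 = I**2 - 128 = -128 + I**2)
R(-101, v(9)) - L(Q(2, 9), 160) = (7 - 2*(-101)) - (-128 + (-4 - 1*9)**2) = (7 + 202) - (-128 + (-4 - 9)**2) = 209 - (-128 + (-13)**2) = 209 - (-128 + 169) = 209 - 1*41 = 209 - 41 = 168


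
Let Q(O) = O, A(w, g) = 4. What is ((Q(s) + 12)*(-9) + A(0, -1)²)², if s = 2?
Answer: 12100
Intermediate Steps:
((Q(s) + 12)*(-9) + A(0, -1)²)² = ((2 + 12)*(-9) + 4²)² = (14*(-9) + 16)² = (-126 + 16)² = (-110)² = 12100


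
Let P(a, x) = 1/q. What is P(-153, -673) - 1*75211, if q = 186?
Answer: -13989245/186 ≈ -75211.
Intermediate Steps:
P(a, x) = 1/186
P(-153, -673) - 1*75211 = 1/186 - 1*75211 = 1/186 - 75211 = -13989245/186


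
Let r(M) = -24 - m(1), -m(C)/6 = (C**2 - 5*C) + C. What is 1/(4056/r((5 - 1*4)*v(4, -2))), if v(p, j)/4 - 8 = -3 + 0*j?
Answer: -7/676 ≈ -0.010355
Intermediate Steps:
m(C) = -6*C**2 + 24*C (m(C) = -6*((C**2 - 5*C) + C) = -6*(C**2 - 4*C) = -6*C**2 + 24*C)
v(p, j) = 20 (v(p, j) = 32 + 4*(-3 + 0*j) = 32 + 4*(-3 + 0) = 32 + 4*(-3) = 32 - 12 = 20)
r(M) = -42 (r(M) = -24 - 6*(4 - 1*1) = -24 - 6*(4 - 1) = -24 - 6*3 = -24 - 1*18 = -24 - 18 = -42)
1/(4056/r((5 - 1*4)*v(4, -2))) = 1/(4056/(-42)) = 1/(4056*(-1/42)) = 1/(-676/7) = -7/676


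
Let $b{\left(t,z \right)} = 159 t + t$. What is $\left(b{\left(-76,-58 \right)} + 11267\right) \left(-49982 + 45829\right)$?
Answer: $3708629$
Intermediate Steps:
$b{\left(t,z \right)} = 160 t$
$\left(b{\left(-76,-58 \right)} + 11267\right) \left(-49982 + 45829\right) = \left(160 \left(-76\right) + 11267\right) \left(-49982 + 45829\right) = \left(-12160 + 11267\right) \left(-4153\right) = \left(-893\right) \left(-4153\right) = 3708629$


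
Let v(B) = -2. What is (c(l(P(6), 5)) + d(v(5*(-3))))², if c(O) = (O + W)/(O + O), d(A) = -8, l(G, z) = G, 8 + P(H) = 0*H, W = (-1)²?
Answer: 14641/256 ≈ 57.191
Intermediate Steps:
W = 1
P(H) = -8 (P(H) = -8 + 0*H = -8 + 0 = -8)
c(O) = (1 + O)/(2*O) (c(O) = (O + 1)/(O + O) = (1 + O)/((2*O)) = (1 + O)*(1/(2*O)) = (1 + O)/(2*O))
(c(l(P(6), 5)) + d(v(5*(-3))))² = ((½)*(1 - 8)/(-8) - 8)² = ((½)*(-⅛)*(-7) - 8)² = (7/16 - 8)² = (-121/16)² = 14641/256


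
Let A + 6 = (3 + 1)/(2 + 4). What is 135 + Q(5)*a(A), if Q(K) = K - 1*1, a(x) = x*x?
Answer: 2239/9 ≈ 248.78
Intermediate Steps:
A = -16/3 (A = -6 + (3 + 1)/(2 + 4) = -6 + 4/6 = -6 + 4*(⅙) = -6 + ⅔ = -16/3 ≈ -5.3333)
a(x) = x²
Q(K) = -1 + K (Q(K) = K - 1 = -1 + K)
135 + Q(5)*a(A) = 135 + (-1 + 5)*(-16/3)² = 135 + 4*(256/9) = 135 + 1024/9 = 2239/9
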